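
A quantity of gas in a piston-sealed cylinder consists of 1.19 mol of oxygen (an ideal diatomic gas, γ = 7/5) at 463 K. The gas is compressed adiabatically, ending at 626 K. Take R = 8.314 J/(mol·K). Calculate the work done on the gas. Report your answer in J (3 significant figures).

Adiabatic ⇒ Q = 0, so W_by = −ΔU = nCᵥ(T₁ − T₂).
Cᵥ = 5R/2 = 20.79 J/(mol·K).
W = (1.19)(20.79)(463 − 626) = -4032 J.
Work on gas = −W_by = 4032 J.

W ≈ 4030 J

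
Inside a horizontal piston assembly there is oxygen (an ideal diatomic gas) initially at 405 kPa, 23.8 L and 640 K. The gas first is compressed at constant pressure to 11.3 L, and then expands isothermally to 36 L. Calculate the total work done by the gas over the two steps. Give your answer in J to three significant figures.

Step 1 (isobaric): W = PΔV = (405 kPa)(11.3 − 23.8 L) = -5062 J.
After step 1: P = 405 kPa, V = 11.3 L, T = 303.9 K.
Step 2 (isothermal): W = P₁V₁ ln(V₂/V₁) = (4576) ln(36/11.3) = 5303 J.
W_total = -5062 + 5303 = 240.4 J.

W_total ≈ 240 J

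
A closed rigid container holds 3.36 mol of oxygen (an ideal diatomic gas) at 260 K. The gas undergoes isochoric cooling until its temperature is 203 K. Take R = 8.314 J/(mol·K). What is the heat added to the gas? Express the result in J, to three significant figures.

Constant volume ⇒ W = 0, so Q = ΔU = nCᵥΔT with Cᵥ = 5R/2 = 20.79 J/(mol·K).
ΔU = (3.36)(20.79)(203 − 260) = -3981 J.

Q ≈ -3980 J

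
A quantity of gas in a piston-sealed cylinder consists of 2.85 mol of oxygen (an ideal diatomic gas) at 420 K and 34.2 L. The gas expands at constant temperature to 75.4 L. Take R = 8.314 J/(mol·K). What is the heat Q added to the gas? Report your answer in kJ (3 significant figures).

Q ≈ 7.87 kJ

Isothermal ⇒ ΔU = 0, so Q = W = nRT ln(V₂/V₁).
Q = (2.85)(8.314)(420) ln(75.4/34.2) = 9952 × 0.7906 = 7868 J.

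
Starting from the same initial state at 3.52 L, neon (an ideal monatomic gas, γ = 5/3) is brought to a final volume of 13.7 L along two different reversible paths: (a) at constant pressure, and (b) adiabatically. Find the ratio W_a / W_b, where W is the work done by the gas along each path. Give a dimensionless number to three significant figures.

Path (a) isobaric: W = P₁(V₂ − V₁) → W_a/(P₁V₁) = 2.892.
Path (b) adiabatic: W = P₁V₁(1 − (V₁/V₂)^(γ−1))/(γ−1) → W_b/(P₁V₁) = 0.8938.
W_a / W_b = 2.892 / 0.8938 = 3.236.

W_a / W_b ≈ 3.24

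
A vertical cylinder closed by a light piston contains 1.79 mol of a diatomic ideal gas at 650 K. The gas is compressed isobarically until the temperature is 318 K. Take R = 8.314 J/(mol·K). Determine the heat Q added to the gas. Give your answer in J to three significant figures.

Q ≈ -17300 J

Isobaric: W = nRΔT = (1.79)(8.314)(-332) = -4941 J.
ΔU = nCᵥΔT with Cᵥ = 5R/2: ΔU = (1.79)(20.79)(-332) = -12352 J.
Q = ΔU + W = -12352 − 4941 = -17293 J.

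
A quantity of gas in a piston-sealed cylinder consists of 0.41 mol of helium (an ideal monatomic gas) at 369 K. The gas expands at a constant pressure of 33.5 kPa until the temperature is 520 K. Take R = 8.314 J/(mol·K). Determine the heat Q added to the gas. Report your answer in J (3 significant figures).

Isobaric: W = nRΔT = (0.41)(8.314)(151) = 514.7 J.
ΔU = nCᵥΔT with Cᵥ = 3R/2: ΔU = (0.41)(12.47)(151) = 772.1 J.
Q = ΔU + W = 772.1 + 514.7 = 1287 J.

Q ≈ 1290 J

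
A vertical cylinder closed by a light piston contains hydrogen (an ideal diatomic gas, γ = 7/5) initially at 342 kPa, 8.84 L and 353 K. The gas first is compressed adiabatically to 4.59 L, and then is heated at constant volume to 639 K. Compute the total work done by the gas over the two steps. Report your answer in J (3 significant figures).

Step 1 (adiabatic): W = (P₁V₁ − P₂V₂)/(γ−1) = (3023 − 3929)/0.4 = -2265 J.
Step 2 (isochoric): W = 0 (constant volume).
W_total = -2265 + 0 = -2265 J.

W_total ≈ -2270 J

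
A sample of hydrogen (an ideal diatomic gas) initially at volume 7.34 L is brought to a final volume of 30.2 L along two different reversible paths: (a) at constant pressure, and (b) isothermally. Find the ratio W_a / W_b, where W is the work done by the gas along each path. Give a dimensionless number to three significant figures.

W_a / W_b ≈ 2.20

Path (a) isobaric: W = P₁(V₂ − V₁) → W_a/(P₁V₁) = 3.114.
Path (b) isothermal: W = P₁V₁ ln(V₂/V₁) → W_b/(P₁V₁) = 1.415.
W_a / W_b = 3.114 / 1.415 = 2.202.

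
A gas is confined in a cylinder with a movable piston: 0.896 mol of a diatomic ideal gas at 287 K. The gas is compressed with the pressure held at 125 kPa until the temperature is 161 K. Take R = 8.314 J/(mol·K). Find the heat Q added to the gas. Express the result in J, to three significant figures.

Q ≈ -3290 J

Isobaric: W = nRΔT = (0.896)(8.314)(-126) = -938.6 J.
ΔU = nCᵥΔT with Cᵥ = 5R/2: ΔU = (0.896)(20.79)(-126) = -2347 J.
Q = ΔU + W = -2347 − 938.6 = -3285 J.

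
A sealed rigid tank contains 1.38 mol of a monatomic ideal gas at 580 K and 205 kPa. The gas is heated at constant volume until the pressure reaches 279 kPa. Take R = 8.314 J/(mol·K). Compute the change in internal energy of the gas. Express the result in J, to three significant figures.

Constant volume ⇒ W = 0, so Q = ΔU = nCᵥΔT with Cᵥ = 3R/2 = 12.47 J/(mol·K).
At constant V, T₂/T₁ = P₂/P₁ ⇒ ΔT = T₁(P₂/P₁ − 1) = 580·(279/205 − 1) = 209.4 K.
ΔU = (1.38)(12.47)(209.4) = 3603 J.

ΔU ≈ 3600 J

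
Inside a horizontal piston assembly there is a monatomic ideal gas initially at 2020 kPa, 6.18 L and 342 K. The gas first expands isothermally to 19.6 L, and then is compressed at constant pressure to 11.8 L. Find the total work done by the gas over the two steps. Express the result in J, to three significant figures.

Step 1 (isothermal): W = P₁V₁ ln(V₂/V₁) = (12484) ln(19.6/6.18) = 14409 J.
After step 1: P = 636.9 kPa, V = 19.6 L, T = 342 K.
Step 2 (isobaric): W = PΔV = (636.9 kPa)(11.8 − 19.6 L) = -4968 J.
W_total = 14409 − 4968 = 9441 J.

W_total ≈ 9440 J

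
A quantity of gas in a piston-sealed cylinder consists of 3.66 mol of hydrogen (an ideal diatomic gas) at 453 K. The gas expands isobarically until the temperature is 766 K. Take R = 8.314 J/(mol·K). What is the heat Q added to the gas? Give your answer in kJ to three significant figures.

Isobaric: W = nRΔT = (3.66)(8.314)(313) = 9524 J.
ΔU = nCᵥΔT with Cᵥ = 5R/2: ΔU = (3.66)(20.79)(313) = 23811 J.
Q = ΔU + W = 23811 + 9524 = 33335 J.

Q ≈ 33.3 kJ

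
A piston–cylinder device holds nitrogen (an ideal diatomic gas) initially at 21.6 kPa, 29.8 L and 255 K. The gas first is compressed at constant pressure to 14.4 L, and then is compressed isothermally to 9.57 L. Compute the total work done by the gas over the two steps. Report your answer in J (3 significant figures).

W_total ≈ -460 J

Step 1 (isobaric): W = PΔV = (21.6 kPa)(14.4 − 29.8 L) = -332.6 J.
After step 1: P = 21.6 kPa, V = 14.4 L, T = 123.2 K.
Step 2 (isothermal): W = P₁V₁ ln(V₂/V₁) = (311) ln(9.57/14.4) = -127.1 J.
W_total = -332.6 − 127.1 = -459.7 J.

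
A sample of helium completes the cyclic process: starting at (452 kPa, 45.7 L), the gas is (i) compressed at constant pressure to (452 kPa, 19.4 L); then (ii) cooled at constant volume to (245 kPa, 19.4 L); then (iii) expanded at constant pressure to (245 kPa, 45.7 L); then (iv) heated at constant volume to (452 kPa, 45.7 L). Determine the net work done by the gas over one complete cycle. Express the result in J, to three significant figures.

W_net ≈ -5440 J

Constant-volume legs do no work.
W(i) = (452)(19.4 − 45.7) = -11888 J; W(iii) = (245)(45.7 − 19.4) = 6444 J.
W_net = -11888 + 6444 = -5444 J (the counter-clockwise enclosed area).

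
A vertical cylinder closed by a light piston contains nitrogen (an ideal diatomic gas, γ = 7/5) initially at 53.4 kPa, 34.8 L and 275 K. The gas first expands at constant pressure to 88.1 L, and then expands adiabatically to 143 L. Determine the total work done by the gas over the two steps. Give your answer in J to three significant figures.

W_total ≈ 4920 J

Step 1 (isobaric): W = PΔV = (53.4 kPa)(88.1 − 34.8 L) = 2846 J.
After step 1: P = 53.4 kPa, V = 88.1 L, T = 696.2 K.
Step 2 (adiabatic): W = (P₁V₁ − P₂V₂)/(γ−1) = (4705 − 3876)/0.4 = 2072 J.
W_total = 2846 + 2072 = 4918 J.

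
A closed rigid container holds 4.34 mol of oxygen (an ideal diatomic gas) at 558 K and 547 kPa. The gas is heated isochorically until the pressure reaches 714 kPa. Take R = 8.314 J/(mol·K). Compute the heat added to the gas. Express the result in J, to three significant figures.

Constant volume ⇒ W = 0, so Q = ΔU = nCᵥΔT with Cᵥ = 5R/2 = 20.79 J/(mol·K).
At constant V, T₂/T₁ = P₂/P₁ ⇒ ΔT = T₁(P₂/P₁ − 1) = 558·(714/547 − 1) = 170.4 K.
ΔU = (4.34)(20.79)(170.4) = 15367 J.

Q ≈ 15400 J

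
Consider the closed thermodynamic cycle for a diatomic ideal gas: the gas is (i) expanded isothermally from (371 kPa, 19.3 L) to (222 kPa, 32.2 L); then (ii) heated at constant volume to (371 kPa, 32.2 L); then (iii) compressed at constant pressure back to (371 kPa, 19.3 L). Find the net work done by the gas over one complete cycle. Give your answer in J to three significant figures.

W_net ≈ -1120 J

Leg (i): W = PᵢVᵢ ln(V_f/Vᵢ) = (7160) ln(32.2/19.3) = 3665 J.
Leg (ii): W = 0.
Leg (iii): W = PΔV = (371)(19.3 − 32.2) = -4786 J.
W_net = 3665 − 4786 = -1121 J.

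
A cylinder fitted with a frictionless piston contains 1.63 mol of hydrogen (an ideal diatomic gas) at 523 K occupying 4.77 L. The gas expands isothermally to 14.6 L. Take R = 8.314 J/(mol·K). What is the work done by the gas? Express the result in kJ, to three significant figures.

W ≈ 7.93 kJ

Isothermal: W = nRT ln(V₂/V₁).
W = (1.63)(8.314)(523) × ln(14.6/4.77)
  = 7088 × 1.119
W_by_gas = 7929 J.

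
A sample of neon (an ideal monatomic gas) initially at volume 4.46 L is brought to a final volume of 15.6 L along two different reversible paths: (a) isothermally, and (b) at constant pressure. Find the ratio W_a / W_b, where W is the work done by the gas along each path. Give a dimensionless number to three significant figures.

Path (a) isothermal: W = P₁V₁ ln(V₂/V₁) → W_a/(P₁V₁) = 1.252.
Path (b) isobaric: W = P₁(V₂ − V₁) → W_b/(P₁V₁) = 2.498.
W_a / W_b = 1.252 / 2.498 = 0.5013.

W_a / W_b ≈ 0.501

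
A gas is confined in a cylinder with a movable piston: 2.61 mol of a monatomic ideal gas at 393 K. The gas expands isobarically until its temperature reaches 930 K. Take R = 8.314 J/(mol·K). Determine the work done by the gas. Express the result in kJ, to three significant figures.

W ≈ 11.7 kJ

Isobaric: W = P ΔV = nR ΔT.
W = (2.61)(8.314)(930 − 393) = 11653 J.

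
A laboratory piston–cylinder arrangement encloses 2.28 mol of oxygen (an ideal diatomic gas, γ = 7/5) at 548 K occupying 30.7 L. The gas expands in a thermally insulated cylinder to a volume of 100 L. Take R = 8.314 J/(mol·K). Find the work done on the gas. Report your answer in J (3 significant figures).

W ≈ -9780 J

Adiabatic: TV^(γ−1) = const with γ = 7/5.
T₂ = T₁ (V₁/V₂)^(γ−1) = 548 × (30.7/100)^0.4 = 548 × 0.6235 = 341.7 K.
W_by = nCᵥ(T₁ − T₂) = (2.28)(20.79)(548 − 341.7) = 9777 J.
Work on gas = −W_by = -9777 J.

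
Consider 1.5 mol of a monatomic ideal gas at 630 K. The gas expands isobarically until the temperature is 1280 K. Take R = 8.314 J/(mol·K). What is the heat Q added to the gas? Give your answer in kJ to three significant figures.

Q ≈ 20.3 kJ

Isobaric: W = nRΔT = (1.5)(8.314)(650) = 8106 J.
ΔU = nCᵥΔT with Cᵥ = 3R/2: ΔU = (1.5)(12.47)(650) = 12159 J.
Q = ΔU + W = 12159 + 8106 = 20265 J.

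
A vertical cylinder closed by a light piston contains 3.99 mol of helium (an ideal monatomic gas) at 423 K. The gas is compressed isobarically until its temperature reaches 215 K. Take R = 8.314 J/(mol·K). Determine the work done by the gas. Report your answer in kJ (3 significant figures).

Isobaric: W = P ΔV = nR ΔT.
W = (3.99)(8.314)(215 − 423) = -6900 J.

W ≈ -6.90 kJ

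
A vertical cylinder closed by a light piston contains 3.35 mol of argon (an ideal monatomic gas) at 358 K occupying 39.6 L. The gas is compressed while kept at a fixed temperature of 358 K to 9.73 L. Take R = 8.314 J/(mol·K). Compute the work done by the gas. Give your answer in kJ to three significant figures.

Isothermal: W = nRT ln(V₂/V₁).
W = (3.35)(8.314)(358) × ln(9.73/39.6)
  = 9971 × -1.404
W_by_gas = -13995 J.

W ≈ -14.0 kJ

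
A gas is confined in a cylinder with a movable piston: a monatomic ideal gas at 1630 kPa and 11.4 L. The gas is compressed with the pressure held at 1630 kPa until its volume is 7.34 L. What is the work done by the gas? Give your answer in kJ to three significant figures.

Isobaric: W = P ΔV.
W = (1630 kPa)(7.34 − 11.4 L) = (1630)(-4.06) = -6618 J.

W ≈ -6.62 kJ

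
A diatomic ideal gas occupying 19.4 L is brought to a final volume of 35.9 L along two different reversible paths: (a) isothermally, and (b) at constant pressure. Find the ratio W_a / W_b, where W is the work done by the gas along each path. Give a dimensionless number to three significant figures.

Path (a) isothermal: W = P₁V₁ ln(V₂/V₁) → W_a/(P₁V₁) = 0.6155.
Path (b) isobaric: W = P₁(V₂ − V₁) → W_b/(P₁V₁) = 0.8505.
W_a / W_b = 0.6155 / 0.8505 = 0.7236.

W_a / W_b ≈ 0.724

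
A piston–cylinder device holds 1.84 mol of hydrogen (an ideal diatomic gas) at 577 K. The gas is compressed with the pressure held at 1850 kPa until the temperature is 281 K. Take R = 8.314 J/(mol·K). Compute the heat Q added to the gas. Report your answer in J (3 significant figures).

Q ≈ -15800 J

Isobaric: W = nRΔT = (1.84)(8.314)(-296) = -4528 J.
ΔU = nCᵥΔT with Cᵥ = 5R/2: ΔU = (1.84)(20.79)(-296) = -11320 J.
Q = ΔU + W = -11320 − 4528 = -15848 J.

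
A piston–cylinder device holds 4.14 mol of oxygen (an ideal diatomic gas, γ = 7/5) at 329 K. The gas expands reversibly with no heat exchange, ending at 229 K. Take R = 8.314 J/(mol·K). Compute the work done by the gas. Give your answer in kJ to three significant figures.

W ≈ 8.60 kJ

Adiabatic ⇒ Q = 0, so W_by = −ΔU = nCᵥ(T₁ − T₂).
Cᵥ = 5R/2 = 20.79 J/(mol·K).
W = (4.14)(20.79)(329 − 229) = 8605 J.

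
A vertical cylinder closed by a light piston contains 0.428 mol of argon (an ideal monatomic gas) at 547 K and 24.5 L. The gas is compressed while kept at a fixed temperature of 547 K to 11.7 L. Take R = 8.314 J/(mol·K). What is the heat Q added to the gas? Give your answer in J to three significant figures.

Isothermal ⇒ ΔU = 0, so Q = W = nRT ln(V₂/V₁).
Q = (0.428)(8.314)(547) ln(11.7/24.5) = 1946 × -0.7391 = -1439 J.

Q ≈ -1440 J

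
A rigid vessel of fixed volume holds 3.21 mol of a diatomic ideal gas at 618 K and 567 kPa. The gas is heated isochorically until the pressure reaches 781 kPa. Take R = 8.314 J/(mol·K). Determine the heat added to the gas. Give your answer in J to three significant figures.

Constant volume ⇒ W = 0, so Q = ΔU = nCᵥΔT with Cᵥ = 5R/2 = 20.79 J/(mol·K).
At constant V, T₂/T₁ = P₂/P₁ ⇒ ΔT = T₁(P₂/P₁ − 1) = 618·(781/567 − 1) = 233.2 K.
ΔU = (3.21)(20.79)(233.2) = 15562 J.

Q ≈ 15600 J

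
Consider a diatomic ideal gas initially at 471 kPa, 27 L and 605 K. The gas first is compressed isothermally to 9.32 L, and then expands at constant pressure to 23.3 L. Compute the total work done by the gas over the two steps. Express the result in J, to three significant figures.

Step 1 (isothermal): W = P₁V₁ ln(V₂/V₁) = (12717) ln(9.32/27) = -13527 J.
After step 1: P = 1364 kPa, V = 9.32 L, T = 605 K.
Step 2 (isobaric): W = PΔV = (1364 kPa)(23.3 − 9.32 L) = 19076 J.
W_total = -13527 + 19076 = 5549 J.

W_total ≈ 5550 J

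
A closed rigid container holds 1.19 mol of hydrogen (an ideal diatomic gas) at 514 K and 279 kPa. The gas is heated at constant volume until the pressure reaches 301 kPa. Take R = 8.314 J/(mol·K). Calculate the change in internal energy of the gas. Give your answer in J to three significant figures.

ΔU ≈ 1000 J

Constant volume ⇒ W = 0, so Q = ΔU = nCᵥΔT with Cᵥ = 5R/2 = 20.79 J/(mol·K).
At constant V, T₂/T₁ = P₂/P₁ ⇒ ΔT = T₁(P₂/P₁ − 1) = 514·(301/279 − 1) = 40.53 K.
ΔU = (1.19)(20.79)(40.53) = 1002 J.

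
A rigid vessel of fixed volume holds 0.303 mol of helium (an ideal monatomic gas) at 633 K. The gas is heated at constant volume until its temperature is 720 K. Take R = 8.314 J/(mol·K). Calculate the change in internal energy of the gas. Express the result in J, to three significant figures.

Constant volume ⇒ W = 0, so Q = ΔU = nCᵥΔT with Cᵥ = 3R/2 = 12.47 J/(mol·K).
ΔU = (0.303)(12.47)(720 − 633) = 328.7 J.

ΔU ≈ 329 J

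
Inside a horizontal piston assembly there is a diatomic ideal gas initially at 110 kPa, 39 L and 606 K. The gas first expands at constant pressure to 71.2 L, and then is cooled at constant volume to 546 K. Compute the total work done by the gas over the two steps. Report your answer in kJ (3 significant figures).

W_total ≈ 3.54 kJ

Step 1 (isobaric): W = PΔV = (110 kPa)(71.2 − 39 L) = 3542 J.
Step 2 (isochoric): W = 0 (constant volume).
W_total = 3542 + 0 = 3542 J.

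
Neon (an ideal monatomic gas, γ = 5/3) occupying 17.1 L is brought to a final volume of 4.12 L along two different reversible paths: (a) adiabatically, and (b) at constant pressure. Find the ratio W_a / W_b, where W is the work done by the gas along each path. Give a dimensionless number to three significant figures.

W_a / W_b ≈ 3.13

Path (a) adiabatic: W = P₁V₁(1 − (V₁/V₂)^(γ−1))/(γ−1) → W_a/(P₁V₁) = -2.374.
Path (b) isobaric: W = P₁(V₂ − V₁) → W_b/(P₁V₁) = -0.7591.
W_a / W_b = -2.374 / -0.7591 = 3.128.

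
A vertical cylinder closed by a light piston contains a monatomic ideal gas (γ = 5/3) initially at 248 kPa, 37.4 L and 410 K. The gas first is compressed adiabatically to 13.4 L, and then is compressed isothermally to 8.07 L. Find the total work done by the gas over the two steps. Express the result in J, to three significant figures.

W_total ≈ -23000 J

Step 1 (adiabatic): W = (P₁V₁ − P₂V₂)/(γ−1) = (9275 − 18387)/0.667 = -13667 J.
After step 1: P = 1372 kPa, V = 13.4 L, T = 812.8 K.
Step 2 (isothermal): W = P₁V₁ ln(V₂/V₁) = (18387) ln(8.07/13.4) = -9324 J.
W_total = -13667 − 9324 = -22991 J.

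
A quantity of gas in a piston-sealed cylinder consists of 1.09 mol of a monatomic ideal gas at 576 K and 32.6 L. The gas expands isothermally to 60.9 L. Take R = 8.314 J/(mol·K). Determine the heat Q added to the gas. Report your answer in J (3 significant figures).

Isothermal ⇒ ΔU = 0, so Q = W = nRT ln(V₂/V₁).
Q = (1.09)(8.314)(576) ln(60.9/32.6) = 5220 × 0.6249 = 3262 J.

Q ≈ 3260 J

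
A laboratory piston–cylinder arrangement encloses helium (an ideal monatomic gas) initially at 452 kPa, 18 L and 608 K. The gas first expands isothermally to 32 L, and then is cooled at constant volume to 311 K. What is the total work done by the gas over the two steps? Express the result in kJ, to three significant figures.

Step 1 (isothermal): W = P₁V₁ ln(V₂/V₁) = (8136) ln(32/18) = 4681 J.
Step 2 (isochoric): W = 0 (constant volume).
W_total = 4681 + 0 = 4681 J.

W_total ≈ 4.68 kJ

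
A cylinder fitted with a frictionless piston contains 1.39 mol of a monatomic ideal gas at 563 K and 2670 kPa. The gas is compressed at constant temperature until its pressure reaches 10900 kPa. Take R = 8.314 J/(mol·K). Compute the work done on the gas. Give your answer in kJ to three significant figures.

W ≈ 9.15 kJ

Isothermal process: W = nRT ln(V₂/V₁) = nRT ln(P₁/P₂).
W = (1.39)(8.314)(563) × ln(2670/10900)
  = 6506 × ln(0.245) = 6506 × -1.407
W_by_gas = -9152 J; work on gas = −W_by = 9152 J.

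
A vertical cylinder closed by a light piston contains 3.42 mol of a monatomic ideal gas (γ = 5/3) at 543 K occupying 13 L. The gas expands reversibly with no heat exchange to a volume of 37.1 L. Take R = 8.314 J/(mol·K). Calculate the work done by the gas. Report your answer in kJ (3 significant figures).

Adiabatic: TV^(γ−1) = const with γ = 5/3.
T₂ = T₁ (V₁/V₂)^(γ−1) = 543 × (13/37.1)^0.667 = 543 × 0.497 = 269.9 K.
W_by = nCᵥ(T₁ − T₂) = (3.42)(12.47)(543 − 269.9) = 11649 J.

W ≈ 11.6 kJ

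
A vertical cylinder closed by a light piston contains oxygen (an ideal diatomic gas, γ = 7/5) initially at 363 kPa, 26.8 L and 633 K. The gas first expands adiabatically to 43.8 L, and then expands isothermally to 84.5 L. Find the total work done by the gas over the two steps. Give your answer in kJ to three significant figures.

W_total ≈ 9.59 kJ

Step 1 (adiabatic): W = (P₁V₁ − P₂V₂)/(γ−1) = (9728 − 7993)/0.4 = 4339 J.
After step 1: P = 182.5 kPa, V = 43.8 L, T = 520.1 K.
Step 2 (isothermal): W = P₁V₁ ln(V₂/V₁) = (7993) ln(84.5/43.8) = 5252 J.
W_total = 4339 + 5252 = 9591 J.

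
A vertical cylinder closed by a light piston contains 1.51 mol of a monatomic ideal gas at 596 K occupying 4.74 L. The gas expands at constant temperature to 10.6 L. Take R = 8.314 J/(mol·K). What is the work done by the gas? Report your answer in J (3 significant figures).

W ≈ 6020 J

Isothermal: W = nRT ln(V₂/V₁).
W = (1.51)(8.314)(596) × ln(10.6/4.74)
  = 7482 × 0.8048
W_by_gas = 6022 J.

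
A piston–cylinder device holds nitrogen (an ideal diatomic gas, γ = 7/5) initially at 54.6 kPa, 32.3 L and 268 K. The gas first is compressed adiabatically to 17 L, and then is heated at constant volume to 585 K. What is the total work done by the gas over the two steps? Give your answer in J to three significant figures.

W_total ≈ -1290 J

Step 1 (adiabatic): W = (P₁V₁ − P₂V₂)/(γ−1) = (1764 − 2280)/0.4 = -1291 J.
Step 2 (isochoric): W = 0 (constant volume).
W_total = -1291 + 0 = -1291 J.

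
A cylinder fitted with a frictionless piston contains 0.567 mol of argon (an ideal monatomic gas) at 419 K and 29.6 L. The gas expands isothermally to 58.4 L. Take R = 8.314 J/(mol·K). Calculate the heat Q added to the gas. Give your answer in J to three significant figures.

Q ≈ 1340 J

Isothermal ⇒ ΔU = 0, so Q = W = nRT ln(V₂/V₁).
Q = (0.567)(8.314)(419) ln(58.4/29.6) = 1975 × 0.6795 = 1342 J.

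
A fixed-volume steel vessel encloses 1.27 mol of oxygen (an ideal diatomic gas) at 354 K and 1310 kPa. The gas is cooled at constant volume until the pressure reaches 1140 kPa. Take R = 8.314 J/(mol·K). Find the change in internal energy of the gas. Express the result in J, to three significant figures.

Constant volume ⇒ W = 0, so Q = ΔU = nCᵥΔT with Cᵥ = 5R/2 = 20.79 J/(mol·K).
At constant V, T₂/T₁ = P₂/P₁ ⇒ ΔT = T₁(P₂/P₁ − 1) = 354·(1140/1310 − 1) = -45.94 K.
ΔU = (1.27)(20.79)(-45.94) = -1213 J.

ΔU ≈ -1210 J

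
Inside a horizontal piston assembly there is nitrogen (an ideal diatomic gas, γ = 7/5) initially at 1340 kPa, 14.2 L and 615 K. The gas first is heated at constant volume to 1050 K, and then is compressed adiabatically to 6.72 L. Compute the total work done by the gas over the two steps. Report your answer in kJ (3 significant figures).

Step 1 (isochoric): W = 0 (constant volume).
After step 1: P = 2288 kPa (V unchanged).
Step 2 (adiabatic): W = (P₁V₁ − P₂V₂)/(γ−1) = (32487 − 43820)/0.4 = -28334 J.
W_total = 0 − 28334 = -28334 J.

W_total ≈ -28.3 kJ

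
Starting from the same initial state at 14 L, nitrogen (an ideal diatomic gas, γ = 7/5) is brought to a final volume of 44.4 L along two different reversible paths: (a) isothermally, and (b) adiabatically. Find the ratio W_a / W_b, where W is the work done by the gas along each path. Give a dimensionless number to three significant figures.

W_a / W_b ≈ 1.25

Path (a) isothermal: W = P₁V₁ ln(V₂/V₁) → W_a/(P₁V₁) = 1.154.
Path (b) adiabatic: W = P₁V₁(1 − (V₁/V₂)^(γ−1))/(γ−1) → W_b/(P₁V₁) = 0.9244.
W_a / W_b = 1.154 / 0.9244 = 1.249.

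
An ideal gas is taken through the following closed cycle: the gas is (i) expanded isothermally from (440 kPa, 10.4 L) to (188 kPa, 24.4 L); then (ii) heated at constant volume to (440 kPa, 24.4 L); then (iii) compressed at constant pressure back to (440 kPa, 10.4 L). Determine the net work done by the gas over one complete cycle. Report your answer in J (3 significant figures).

W_net ≈ -2260 J

Leg (i): W = PᵢVᵢ ln(V_f/Vᵢ) = (4576) ln(24.4/10.4) = 3902 J.
Leg (ii): W = 0.
Leg (iii): W = PΔV = (440)(10.4 − 24.4) = -6160 J.
W_net = 3902 − 6160 = -2258 J.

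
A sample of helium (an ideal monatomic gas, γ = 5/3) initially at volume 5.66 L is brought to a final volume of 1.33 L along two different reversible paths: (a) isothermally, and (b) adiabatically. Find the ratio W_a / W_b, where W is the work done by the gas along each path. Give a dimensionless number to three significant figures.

W_a / W_b ≈ 0.594

Path (a) isothermal: W = P₁V₁ ln(V₂/V₁) → W_a/(P₁V₁) = -1.448.
Path (b) adiabatic: W = P₁V₁(1 − (V₁/V₂)^(γ−1))/(γ−1) → W_b/(P₁V₁) = -2.439.
W_a / W_b = -1.448 / -2.439 = 0.5938.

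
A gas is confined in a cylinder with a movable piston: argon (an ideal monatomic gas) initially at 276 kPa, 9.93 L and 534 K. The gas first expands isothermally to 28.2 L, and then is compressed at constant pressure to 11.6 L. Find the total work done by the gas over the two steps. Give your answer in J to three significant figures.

W_total ≈ 1250 J

Step 1 (isothermal): W = P₁V₁ ln(V₂/V₁) = (2741) ln(28.2/9.93) = 2861 J.
After step 1: P = 97.19 kPa, V = 28.2 L, T = 534 K.
Step 2 (isobaric): W = PΔV = (97.19 kPa)(11.6 − 28.2 L) = -1613 J.
W_total = 2861 − 1613 = 1247 J.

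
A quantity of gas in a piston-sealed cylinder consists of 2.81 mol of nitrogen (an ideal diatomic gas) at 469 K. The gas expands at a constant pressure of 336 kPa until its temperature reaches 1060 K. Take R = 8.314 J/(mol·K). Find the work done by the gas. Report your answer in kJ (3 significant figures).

W ≈ 13.8 kJ

Isobaric: W = P ΔV = nR ΔT.
W = (2.81)(8.314)(1060 − 469) = 13807 J.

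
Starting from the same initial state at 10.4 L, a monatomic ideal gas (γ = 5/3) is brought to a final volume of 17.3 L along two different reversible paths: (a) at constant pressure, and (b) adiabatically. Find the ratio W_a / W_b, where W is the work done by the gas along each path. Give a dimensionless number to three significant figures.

Path (a) isobaric: W = P₁(V₂ − V₁) → W_a/(P₁V₁) = 0.6635.
Path (b) adiabatic: W = P₁V₁(1 − (V₁/V₂)^(γ−1))/(γ−1) → W_b/(P₁V₁) = 0.4316.
W_a / W_b = 0.6635 / 0.4316 = 1.537.

W_a / W_b ≈ 1.54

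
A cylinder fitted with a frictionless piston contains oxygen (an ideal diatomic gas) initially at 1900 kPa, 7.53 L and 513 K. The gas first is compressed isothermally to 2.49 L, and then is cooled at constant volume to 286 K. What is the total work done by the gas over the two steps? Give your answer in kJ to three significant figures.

W_total ≈ -15.8 kJ

Step 1 (isothermal): W = P₁V₁ ln(V₂/V₁) = (14307) ln(2.49/7.53) = -15832 J.
Step 2 (isochoric): W = 0 (constant volume).
W_total = -15832 + 0 = -15832 J.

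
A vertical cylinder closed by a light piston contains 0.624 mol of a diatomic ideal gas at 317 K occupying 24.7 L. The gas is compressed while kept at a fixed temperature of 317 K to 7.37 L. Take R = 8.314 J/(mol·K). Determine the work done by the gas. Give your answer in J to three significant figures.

W ≈ -1990 J

Isothermal: W = nRT ln(V₂/V₁).
W = (0.624)(8.314)(317) × ln(7.37/24.7)
  = 1645 × -1.209
W_by_gas = -1989 J.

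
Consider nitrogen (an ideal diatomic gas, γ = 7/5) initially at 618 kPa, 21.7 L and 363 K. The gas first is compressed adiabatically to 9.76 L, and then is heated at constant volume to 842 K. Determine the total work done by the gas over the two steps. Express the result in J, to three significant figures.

Step 1 (adiabatic): W = (P₁V₁ − P₂V₂)/(γ−1) = (13411 − 18461)/0.4 = -12626 J.
Step 2 (isochoric): W = 0 (constant volume).
W_total = -12626 + 0 = -12626 J.

W_total ≈ -12600 J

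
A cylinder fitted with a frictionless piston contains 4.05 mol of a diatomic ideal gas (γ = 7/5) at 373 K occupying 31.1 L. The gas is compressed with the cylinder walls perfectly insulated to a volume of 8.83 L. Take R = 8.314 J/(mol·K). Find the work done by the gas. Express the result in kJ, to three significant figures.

Adiabatic: TV^(γ−1) = const with γ = 7/5.
T₂ = T₁ (V₁/V₂)^(γ−1) = 373 × (31.1/8.83)^0.4 = 373 × 1.655 = 617.2 K.
W_by = nCᵥ(T₁ − T₂) = (4.05)(20.79)(373 − 617.2) = -20557 J.

W ≈ -20.6 kJ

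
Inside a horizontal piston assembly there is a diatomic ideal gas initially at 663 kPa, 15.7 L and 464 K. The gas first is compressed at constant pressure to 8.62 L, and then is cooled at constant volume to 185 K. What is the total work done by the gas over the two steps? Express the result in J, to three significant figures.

Step 1 (isobaric): W = PΔV = (663 kPa)(8.62 − 15.7 L) = -4694 J.
Step 2 (isochoric): W = 0 (constant volume).
W_total = -4694 + 0 = -4694 J.

W_total ≈ -4690 J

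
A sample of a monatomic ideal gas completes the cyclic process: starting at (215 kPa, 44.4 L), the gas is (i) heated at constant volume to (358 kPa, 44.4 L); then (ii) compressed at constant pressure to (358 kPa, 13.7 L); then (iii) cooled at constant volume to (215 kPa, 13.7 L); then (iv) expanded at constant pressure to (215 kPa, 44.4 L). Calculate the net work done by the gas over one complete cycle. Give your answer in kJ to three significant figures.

W_net ≈ -4.39 kJ

Constant-volume legs do no work.
W(ii) = (358)(13.7 − 44.4) = -10991 J; W(iv) = (215)(44.4 − 13.7) = 6600 J.
W_net = -10991 + 6600 = -4390 J (the counter-clockwise enclosed area).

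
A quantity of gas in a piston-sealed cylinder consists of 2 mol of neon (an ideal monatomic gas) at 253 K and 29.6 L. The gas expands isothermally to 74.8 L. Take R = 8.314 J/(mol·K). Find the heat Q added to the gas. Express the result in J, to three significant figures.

Isothermal ⇒ ΔU = 0, so Q = W = nRT ln(V₂/V₁).
Q = (2)(8.314)(253) ln(74.8/29.6) = 4207 × 0.927 = 3900 J.

Q ≈ 3900 J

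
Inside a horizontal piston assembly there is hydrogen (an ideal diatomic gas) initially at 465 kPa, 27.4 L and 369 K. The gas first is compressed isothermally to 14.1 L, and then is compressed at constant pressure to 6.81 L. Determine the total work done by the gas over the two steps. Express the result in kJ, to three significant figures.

Step 1 (isothermal): W = P₁V₁ ln(V₂/V₁) = (12741) ln(14.1/27.4) = -8465 J.
After step 1: P = 903.6 kPa, V = 14.1 L, T = 369 K.
Step 2 (isobaric): W = PΔV = (903.6 kPa)(6.81 − 14.1 L) = -6587 J.
W_total = -8465 − 6587 = -15052 J.

W_total ≈ -15.1 kJ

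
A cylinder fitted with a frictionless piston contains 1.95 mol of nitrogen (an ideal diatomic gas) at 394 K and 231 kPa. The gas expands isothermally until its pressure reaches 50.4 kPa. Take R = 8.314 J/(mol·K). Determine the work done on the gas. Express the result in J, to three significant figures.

Isothermal process: W = nRT ln(V₂/V₁) = nRT ln(P₁/P₂).
W = (1.95)(8.314)(394) × ln(231/50.4)
  = 6388 × ln(4.583) = 6388 × 1.522
W_by_gas = 9725 J; work on gas = −W_by = -9725 J.

W ≈ -9720 J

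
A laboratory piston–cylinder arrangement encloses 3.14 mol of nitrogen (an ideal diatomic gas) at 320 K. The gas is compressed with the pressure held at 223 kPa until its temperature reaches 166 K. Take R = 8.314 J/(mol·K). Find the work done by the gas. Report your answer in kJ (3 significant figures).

W ≈ -4.02 kJ

Isobaric: W = P ΔV = nR ΔT.
W = (3.14)(8.314)(166 − 320) = -4020 J.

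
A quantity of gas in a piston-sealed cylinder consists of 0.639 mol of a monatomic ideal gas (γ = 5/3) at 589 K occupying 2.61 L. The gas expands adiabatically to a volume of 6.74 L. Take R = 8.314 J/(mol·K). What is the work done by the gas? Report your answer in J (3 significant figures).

W ≈ 2200 J

Adiabatic: TV^(γ−1) = const with γ = 5/3.
T₂ = T₁ (V₁/V₂)^(γ−1) = 589 × (2.61/6.74)^0.667 = 589 × 0.5313 = 312.9 K.
W_by = nCᵥ(T₁ − T₂) = (0.639)(12.47)(589 − 312.9) = 2200 J.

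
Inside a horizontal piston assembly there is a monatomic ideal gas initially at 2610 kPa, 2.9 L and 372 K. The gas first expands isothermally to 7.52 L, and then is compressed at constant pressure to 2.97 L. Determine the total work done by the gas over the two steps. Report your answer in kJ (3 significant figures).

W_total ≈ 2.63 kJ

Step 1 (isothermal): W = P₁V₁ ln(V₂/V₁) = (7569) ln(7.52/2.9) = 7212 J.
After step 1: P = 1007 kPa, V = 7.52 L, T = 372 K.
Step 2 (isobaric): W = PΔV = (1007 kPa)(2.97 − 7.52 L) = -4580 J.
W_total = 7212 − 4580 = 2633 J.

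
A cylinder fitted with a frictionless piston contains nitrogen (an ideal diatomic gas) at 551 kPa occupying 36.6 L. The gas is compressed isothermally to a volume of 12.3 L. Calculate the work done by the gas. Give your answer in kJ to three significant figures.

W ≈ -22.0 kJ

Isothermal: W = nRT ln(V₂/V₁) = P₁V₁ ln(V₂/V₁).
P₁V₁ = (551 kPa)(36.6 L) = 20167 J.
W = 20167 × ln(12.3/36.6) = 20167 × -1.09
W_by_gas = -21991 J.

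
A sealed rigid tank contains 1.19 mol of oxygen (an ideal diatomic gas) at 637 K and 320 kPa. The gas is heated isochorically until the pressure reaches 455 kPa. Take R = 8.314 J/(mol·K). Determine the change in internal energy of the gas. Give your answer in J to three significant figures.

Constant volume ⇒ W = 0, so Q = ΔU = nCᵥΔT with Cᵥ = 5R/2 = 20.79 J/(mol·K).
At constant V, T₂/T₁ = P₂/P₁ ⇒ ΔT = T₁(P₂/P₁ − 1) = 637·(455/320 − 1) = 268.7 K.
ΔU = (1.19)(20.79)(268.7) = 6647 J.

ΔU ≈ 6650 J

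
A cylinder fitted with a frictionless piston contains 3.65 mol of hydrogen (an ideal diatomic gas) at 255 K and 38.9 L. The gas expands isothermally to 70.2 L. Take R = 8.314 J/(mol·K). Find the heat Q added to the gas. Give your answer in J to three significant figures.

Isothermal ⇒ ΔU = 0, so Q = W = nRT ln(V₂/V₁).
Q = (3.65)(8.314)(255) ln(70.2/38.9) = 7738 × 0.5904 = 4568 J.

Q ≈ 4570 J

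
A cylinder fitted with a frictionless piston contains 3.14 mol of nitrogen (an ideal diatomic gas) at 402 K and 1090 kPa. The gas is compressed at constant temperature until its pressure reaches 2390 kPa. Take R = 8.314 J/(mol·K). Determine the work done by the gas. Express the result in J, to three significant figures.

Isothermal process: W = nRT ln(V₂/V₁) = nRT ln(P₁/P₂).
W = (3.14)(8.314)(402) × ln(1090/2390)
  = 10495 × ln(0.4561) = 10495 × -0.7851
W_by_gas = -8239 J.

W ≈ -8240 J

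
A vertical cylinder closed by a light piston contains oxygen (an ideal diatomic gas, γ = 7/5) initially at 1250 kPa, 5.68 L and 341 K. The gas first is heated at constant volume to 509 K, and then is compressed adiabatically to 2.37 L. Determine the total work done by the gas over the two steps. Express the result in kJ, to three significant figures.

Step 1 (isochoric): W = 0 (constant volume).
After step 1: P = 1866 kPa (V unchanged).
Step 2 (adiabatic): W = (P₁V₁ − P₂V₂)/(γ−1) = (10598 − 15034)/0.4 = -11089 J.
W_total = 0 − 11089 = -11089 J.

W_total ≈ -11.1 kJ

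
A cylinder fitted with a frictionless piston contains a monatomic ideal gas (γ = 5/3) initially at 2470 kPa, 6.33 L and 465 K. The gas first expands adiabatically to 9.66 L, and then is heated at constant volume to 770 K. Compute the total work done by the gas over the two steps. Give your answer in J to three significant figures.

Step 1 (adiabatic): W = (P₁V₁ − P₂V₂)/(γ−1) = (15635 − 11796)/0.667 = 5759 J.
Step 2 (isochoric): W = 0 (constant volume).
W_total = 5759 + 0 = 5759 J.

W_total ≈ 5760 J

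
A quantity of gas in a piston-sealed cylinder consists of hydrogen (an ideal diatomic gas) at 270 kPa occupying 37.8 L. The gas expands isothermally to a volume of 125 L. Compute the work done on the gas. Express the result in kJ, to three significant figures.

Isothermal: W = nRT ln(V₂/V₁) = P₁V₁ ln(V₂/V₁).
P₁V₁ = (270 kPa)(37.8 L) = 10206 J.
W = 10206 × ln(125/37.8) = 10206 × 1.196
W_by_gas = 12206 J; work on gas = −W_by = -12206 J.

W ≈ -12.2 kJ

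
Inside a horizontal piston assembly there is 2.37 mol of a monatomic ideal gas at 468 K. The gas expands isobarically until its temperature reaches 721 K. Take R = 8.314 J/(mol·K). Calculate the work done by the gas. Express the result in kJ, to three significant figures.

W ≈ 4.99 kJ

Isobaric: W = P ΔV = nR ΔT.
W = (2.37)(8.314)(721 − 468) = 4985 J.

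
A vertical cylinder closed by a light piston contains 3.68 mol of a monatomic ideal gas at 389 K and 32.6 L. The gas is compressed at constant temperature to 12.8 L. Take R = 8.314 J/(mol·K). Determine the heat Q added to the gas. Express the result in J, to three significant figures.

Isothermal ⇒ ΔU = 0, so Q = W = nRT ln(V₂/V₁).
Q = (3.68)(8.314)(389) ln(12.8/32.6) = 11902 × -0.9349 = -11126 J.

Q ≈ -11100 J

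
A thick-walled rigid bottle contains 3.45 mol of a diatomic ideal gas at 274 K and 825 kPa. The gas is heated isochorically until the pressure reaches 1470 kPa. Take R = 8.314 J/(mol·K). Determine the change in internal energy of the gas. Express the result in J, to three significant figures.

Constant volume ⇒ W = 0, so Q = ΔU = nCᵥΔT with Cᵥ = 5R/2 = 20.79 J/(mol·K).
At constant V, T₂/T₁ = P₂/P₁ ⇒ ΔT = T₁(P₂/P₁ − 1) = 274·(1470/825 − 1) = 214.2 K.
ΔU = (3.45)(20.79)(214.2) = 15361 J.

ΔU ≈ 15400 J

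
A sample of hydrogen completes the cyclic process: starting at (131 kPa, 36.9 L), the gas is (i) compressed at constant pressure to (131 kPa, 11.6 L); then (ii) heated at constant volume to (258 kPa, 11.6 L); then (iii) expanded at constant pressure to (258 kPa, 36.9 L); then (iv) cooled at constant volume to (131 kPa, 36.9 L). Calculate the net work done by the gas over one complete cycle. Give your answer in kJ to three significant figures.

Constant-volume legs do no work.
W(i) = (131)(11.6 − 36.9) = -3314 J; W(iii) = (258)(36.9 − 11.6) = 6527 J.
W_net = -3314 + 6527 = 3213 J (the clockwise enclosed area).

W_net ≈ 3.21 kJ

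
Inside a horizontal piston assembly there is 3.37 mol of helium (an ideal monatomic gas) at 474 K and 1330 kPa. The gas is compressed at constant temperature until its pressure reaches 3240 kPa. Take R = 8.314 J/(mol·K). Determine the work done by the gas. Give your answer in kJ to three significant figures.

W ≈ -11.8 kJ

Isothermal process: W = nRT ln(V₂/V₁) = nRT ln(P₁/P₂).
W = (3.37)(8.314)(474) × ln(1330/3240)
  = 13281 × ln(0.4105) = 13281 × -0.8904
W_by_gas = -11825 J.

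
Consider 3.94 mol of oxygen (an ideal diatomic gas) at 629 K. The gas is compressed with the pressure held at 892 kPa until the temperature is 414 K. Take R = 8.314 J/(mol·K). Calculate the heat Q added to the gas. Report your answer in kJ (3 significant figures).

Isobaric: W = nRΔT = (3.94)(8.314)(-215) = -7043 J.
ΔU = nCᵥΔT with Cᵥ = 5R/2: ΔU = (3.94)(20.79)(-215) = -17607 J.
Q = ΔU + W = -17607 − 7043 = -24650 J.

Q ≈ -24.6 kJ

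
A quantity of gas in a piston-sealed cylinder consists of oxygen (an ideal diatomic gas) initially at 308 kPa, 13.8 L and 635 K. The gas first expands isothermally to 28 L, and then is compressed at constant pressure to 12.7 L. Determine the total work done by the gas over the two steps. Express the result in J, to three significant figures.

W_total ≈ 685 J

Step 1 (isothermal): W = P₁V₁ ln(V₂/V₁) = (4250) ln(28/13.8) = 3007 J.
After step 1: P = 151.8 kPa, V = 28 L, T = 635 K.
Step 2 (isobaric): W = PΔV = (151.8 kPa)(12.7 − 28 L) = -2323 J.
W_total = 3007 − 2323 = 684.8 J.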